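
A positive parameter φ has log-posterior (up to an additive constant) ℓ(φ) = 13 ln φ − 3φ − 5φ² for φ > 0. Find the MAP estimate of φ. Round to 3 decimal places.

φ̂_MAP = 1.000

ℓ'(φ) = 13/φ − 3 − 10φ. Setting this to zero and multiplying by φ: 10φ² + 3φ − 13 = 0.
φ = (−3 + √(3² + 4·10·13)) / (2·10) = (−3 + √529) / 20 = (−3 + 23)/20 = 1.
ℓ''(φ) = −13/φ² − 10 < 0, confirming a maximum.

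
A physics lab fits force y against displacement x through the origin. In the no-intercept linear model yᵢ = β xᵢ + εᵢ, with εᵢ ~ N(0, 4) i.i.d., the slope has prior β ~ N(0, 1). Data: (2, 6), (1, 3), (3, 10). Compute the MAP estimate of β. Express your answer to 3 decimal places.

β̂_MAP = 2.500

log p(β | y) = −Σ(yᵢ − βxᵢ)²/(2·4) − β²/(2·1) + const.
Setting the derivative to zero: Σxᵢ(yᵢ − βxᵢ)/4 − β/1 = 0, so β = Σxᵢyᵢ / (Σxᵢ² + σ²/τ²).
Σxᵢyᵢ = 2·6 + 1·3 + 3·10 = 45; Σxᵢ² = 14; σ²/τ² = 4.
β̂_MAP = 45 / (14 + 4) = 45/18 ≈ 2.500.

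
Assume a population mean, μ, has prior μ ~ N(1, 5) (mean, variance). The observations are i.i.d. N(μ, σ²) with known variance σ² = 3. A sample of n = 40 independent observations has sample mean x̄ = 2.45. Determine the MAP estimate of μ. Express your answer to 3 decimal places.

μ̂_MAP = 2.429

n = 40, x̄ = 2.45.
For a Normal prior and Normal likelihood with known variance, the posterior is Normal; its mode equals its mean, the precision-weighted average.
Prior precision 1/σ₀² = 1/5 = 0.2; data precision n/σ² = 40/3.
μ̂ = (0.2·1 + (40/3)·2.45) / (0.2 + 40/3) = (493/15)/(203/15) = 17/7 ≈ 2.429.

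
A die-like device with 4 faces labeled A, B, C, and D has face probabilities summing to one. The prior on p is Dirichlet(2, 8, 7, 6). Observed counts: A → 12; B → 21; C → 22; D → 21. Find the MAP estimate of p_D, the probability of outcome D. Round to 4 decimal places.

The posterior is Dirichlet(αᵢ + nᵢ) = Dirichlet(14, 29, 29, 27).
For a Dirichlet(a₁,…,a_K) with all aᵢ > 1, the mode has j-th component (aⱼ − 1)/(Σaᵢ − K).
Here Σaᵢ = 99 and K = 4, so p_D = (27 − 1)/(99 − 4) = 26/95 ≈ 0.2737.

MAP estimate of p_D = 0.2737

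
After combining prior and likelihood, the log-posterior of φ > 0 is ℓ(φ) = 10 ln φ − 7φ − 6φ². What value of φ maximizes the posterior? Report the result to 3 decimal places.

ℓ'(φ) = 10/φ − 7 − 12φ. Setting this to zero and multiplying by φ: 12φ² + 7φ − 10 = 0.
φ = (−7 + √(7² + 4·12·10)) / (2·12) = (−7 + √529) / 24 = (−7 + 23)/24 = 2/3.
ℓ''(φ) = −10/φ² − 12 < 0, confirming a maximum.

φ̂_MAP = 0.667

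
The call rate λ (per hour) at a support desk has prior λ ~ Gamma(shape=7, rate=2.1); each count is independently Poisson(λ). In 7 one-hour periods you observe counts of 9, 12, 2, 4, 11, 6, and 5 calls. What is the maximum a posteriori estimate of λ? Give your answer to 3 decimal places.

λ̂_MAP = 6.044

Σxᵢ = 9+12+2+4+11+6+5 = 49, with n = 7.
Posterior ∝ λ^6e^(−2.1λ) · λ^49e^(−7λ) = λ^55e^(−9.1λ), i.e. Gamma(shape=56, rate=9.1).
The mode of a Gamma(a, b) with a ≥ 1 (shape–rate) is (a−1)/b = 55/9.1 ≈ 6.044.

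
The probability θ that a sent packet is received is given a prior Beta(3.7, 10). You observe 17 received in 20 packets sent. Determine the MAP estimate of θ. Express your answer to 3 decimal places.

Prior: Beta(3.7, 10).
Data: 17 successes in 20 trials. The binomial likelihood contributes θ^17(1−θ)^3, so the posterior is Beta(3.7+17, 10+3) = Beta(20.7, 13).
For Beta(a, b) with a, b > 1 the mode is (a−1)/(a+b−2) = 19.7/31.7 ≈ 0.621.

θ̂_MAP = 0.621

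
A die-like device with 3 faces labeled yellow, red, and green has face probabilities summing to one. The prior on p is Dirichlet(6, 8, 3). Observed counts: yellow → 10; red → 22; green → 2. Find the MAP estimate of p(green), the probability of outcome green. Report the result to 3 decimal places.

MAP estimate of p(green) = 0.083

The posterior is Dirichlet(αᵢ + nᵢ) = Dirichlet(16, 30, 5).
For a Dirichlet(a₁,…,a_K) with all aᵢ > 1, the mode has j-th component (aⱼ − 1)/(Σaᵢ − K).
Here Σaᵢ = 51 and K = 3, so p(green) = (5 − 1)/(51 − 3) = 4/48 ≈ 0.083.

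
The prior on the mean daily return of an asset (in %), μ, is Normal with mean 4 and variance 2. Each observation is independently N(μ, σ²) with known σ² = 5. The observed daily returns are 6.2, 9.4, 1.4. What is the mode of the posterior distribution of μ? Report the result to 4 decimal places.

μ̂_MAP = 4.9091

n = 3; x̄ = (6.2 + 9.4 + 1.4)/3 = 17/3 = 17/3 ≈ 5.6667.
For a Normal prior and Normal likelihood with known variance, the posterior is Normal; its mode equals its mean, the precision-weighted average.
Prior precision 1/σ₀² = 1/2 = 0.5; data precision n/σ² = 3/5 = 0.6.
μ̂ = (0.5·4 + 0.6·(17/3)) / (0.5 + 0.6) = 5.4/1.1 = 54/11 ≈ 4.9091.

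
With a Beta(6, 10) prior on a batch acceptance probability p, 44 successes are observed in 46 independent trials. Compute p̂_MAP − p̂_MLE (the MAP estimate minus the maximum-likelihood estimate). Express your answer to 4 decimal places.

Posterior is Beta(50, 12); MAP = (50−1)/(62−2) = 49/60 ≈ 0.81667.
MLE ignores the prior: p̂_MLE = k/n = 44/46 ≈ 0.95652.
Difference = 49/60 − 44/46 = -193/1380 ≈ -0.1399.

MAP − MLE = -0.1399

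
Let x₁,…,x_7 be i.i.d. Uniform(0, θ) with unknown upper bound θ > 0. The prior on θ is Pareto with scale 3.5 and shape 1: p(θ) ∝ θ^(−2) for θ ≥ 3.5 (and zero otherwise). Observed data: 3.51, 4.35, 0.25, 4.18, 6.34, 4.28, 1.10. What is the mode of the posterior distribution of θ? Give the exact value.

θ̂_MAP = 6.34

The Uniform(0, θ) likelihood is θ^(−n) for θ ≥ max(xᵢ), zero otherwise. Here max(xᵢ) = 6.34.
Posterior ∝ θ^(−2) · θ^(−7) = θ^(−9) on θ ≥ max(3.5, 6.34) = 6.34.
This density is strictly decreasing in θ, so the posterior mode lies at the lower boundary of the support.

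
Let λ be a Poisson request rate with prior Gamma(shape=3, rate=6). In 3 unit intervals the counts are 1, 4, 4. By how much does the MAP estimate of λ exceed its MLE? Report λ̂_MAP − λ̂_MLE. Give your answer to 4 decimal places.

MAP − MLE = -1.7778

Σxᵢ = 9. Posterior is Gamma(12, 9); MAP = (12−1)/9 = 11/9 ≈ 1.22222.
MLE = x̄ = 9/3 ≈ 3.00000.
Difference = 11/9 − 9/3 = -16/9 ≈ -1.7778.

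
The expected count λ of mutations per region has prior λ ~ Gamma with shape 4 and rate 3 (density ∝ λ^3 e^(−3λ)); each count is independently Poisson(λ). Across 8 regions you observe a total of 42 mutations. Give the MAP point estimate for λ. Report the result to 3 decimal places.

λ̂_MAP = 4.091

Σxᵢ = 42, n = 8.
Posterior ∝ λ^3e^(−3λ) · λ^42e^(−8λ) = λ^45e^(−11λ), i.e. Gamma(shape=46, rate=11).
The mode of a Gamma(a, b) with a ≥ 1 (shape–rate) is (a−1)/b = 45/11 ≈ 4.091.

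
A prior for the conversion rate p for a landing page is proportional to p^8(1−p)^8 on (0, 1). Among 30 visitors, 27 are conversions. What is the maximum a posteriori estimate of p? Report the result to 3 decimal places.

The prior density ∝ p^8(1−p)^8 is the kernel of Beta(9, 9).
Data: 27 successes in 30 trials. The binomial likelihood contributes p^27(1−p)^3, so the posterior is Beta(9+27, 9+3) = Beta(36, 12).
For Beta(a, b) with a, b > 1 the mode is (a−1)/(a+b−2) = 35/46 ≈ 0.761.

p̂_MAP = 0.761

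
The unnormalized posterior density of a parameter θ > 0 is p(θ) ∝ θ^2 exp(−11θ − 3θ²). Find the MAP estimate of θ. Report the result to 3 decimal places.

ℓ'(θ) = 2/θ − 11 − 6θ. Setting this to zero and multiplying by θ: 6θ² + 11θ − 2 = 0.
θ = (−11 + √(11² + 4·6·2)) / (2·6) = (−11 + √169) / 12 = (−11 + 13)/12 = 1/6.
ℓ''(θ) = −2/θ² − 6 < 0, confirming a maximum.

θ̂_MAP = 0.167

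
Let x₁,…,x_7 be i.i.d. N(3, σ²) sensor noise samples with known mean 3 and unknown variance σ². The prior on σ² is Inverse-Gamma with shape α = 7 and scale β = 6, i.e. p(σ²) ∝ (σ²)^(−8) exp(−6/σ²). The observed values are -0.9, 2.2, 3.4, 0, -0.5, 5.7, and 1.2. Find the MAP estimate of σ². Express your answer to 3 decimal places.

Sum of squared deviations about the known mean: SS = (-0.9−3)² + (2.2−3)² + (3.4−3)² + (0−3)² + (-0.5−3)² + (5.7−3)² + (1.2−3)² = 47.79.
The Normal likelihood contributes (σ²)^(−n/2) exp(−SS/(2σ²)), so the posterior is Inverse-Gamma(α + n/2, β + SS/2) = Inverse-Gamma(10.5, 29.895).
The mode of Inverse-Gamma(a, b) is b/(a+1) = 29.895/11.5 ≈ 2.600.

σ̂²_MAP = 2.600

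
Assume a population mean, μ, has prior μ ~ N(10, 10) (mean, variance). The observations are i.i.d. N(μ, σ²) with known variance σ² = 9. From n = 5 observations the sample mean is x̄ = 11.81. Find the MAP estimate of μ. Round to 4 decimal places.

μ̂_MAP = 11.5339

n = 5, x̄ = 11.81.
For a Normal prior and Normal likelihood with known variance, the posterior is Normal; its mode equals its mean, the precision-weighted average.
Prior precision 1/σ₀² = 1/10 = 0.1; data precision n/σ² = 5/9.
μ̂ = (0.1·10 + (5/9)·11.81) / (0.1 + 5/9) = (1361/180)/(59/90) = 1361/118 ≈ 11.5339.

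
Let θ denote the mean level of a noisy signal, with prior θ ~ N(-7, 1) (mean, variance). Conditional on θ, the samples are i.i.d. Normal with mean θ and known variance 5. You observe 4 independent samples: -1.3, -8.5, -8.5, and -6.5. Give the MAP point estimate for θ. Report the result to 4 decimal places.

n = 4; x̄ = ((-1.3) + (-8.5) + (-8.5) + (-6.5))/4 = -24.8/4 = -6.2.
For a Normal prior and Normal likelihood with known variance, the posterior is Normal; its mode equals its mean, the precision-weighted average.
Prior precision 1/σ₀² = 1/1 = 1; data precision n/σ² = 4/5 = 0.8.
θ̂ = (1·(-7) + 0.8·(-6.2)) / (1 + 0.8) = (-11.96)/1.8 = -299/45 ≈ -6.6444.

θ̂_MAP = -6.6444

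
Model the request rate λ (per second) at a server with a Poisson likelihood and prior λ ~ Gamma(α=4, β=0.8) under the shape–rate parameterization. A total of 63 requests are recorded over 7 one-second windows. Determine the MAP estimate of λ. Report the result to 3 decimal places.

λ̂_MAP = 8.462

Σxᵢ = 63, n = 7.
Posterior ∝ λ^3e^(−0.8λ) · λ^63e^(−7λ) = λ^66e^(−7.8λ), i.e. Gamma(shape=67, rate=7.8).
The mode of a Gamma(a, b) with a ≥ 1 (shape–rate) is (a−1)/b = 66/7.8 ≈ 8.462.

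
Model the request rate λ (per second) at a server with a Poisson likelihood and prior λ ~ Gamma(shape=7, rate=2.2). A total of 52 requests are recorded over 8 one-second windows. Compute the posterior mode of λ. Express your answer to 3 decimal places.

Σxᵢ = 52, n = 8.
Posterior ∝ λ^6e^(−2.2λ) · λ^52e^(−8λ) = λ^58e^(−10.2λ), i.e. Gamma(shape=59, rate=10.2).
The mode of a Gamma(a, b) with a ≥ 1 (shape–rate) is (a−1)/b = 58/10.2 ≈ 5.686.

λ̂_MAP = 5.686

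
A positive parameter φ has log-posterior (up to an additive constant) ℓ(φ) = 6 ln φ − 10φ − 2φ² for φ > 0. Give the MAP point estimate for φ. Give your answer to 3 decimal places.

ℓ'(φ) = 6/φ − 10 − 4φ. Setting this to zero and multiplying by φ: 4φ² + 10φ − 6 = 0.
φ = (−10 + √(10² + 4·4·6)) / (2·4) = (−10 + √196) / 8 = (−10 + 14)/8 = 1/2.
ℓ''(φ) = −6/φ² − 4 < 0, confirming a maximum.

φ̂_MAP = 0.500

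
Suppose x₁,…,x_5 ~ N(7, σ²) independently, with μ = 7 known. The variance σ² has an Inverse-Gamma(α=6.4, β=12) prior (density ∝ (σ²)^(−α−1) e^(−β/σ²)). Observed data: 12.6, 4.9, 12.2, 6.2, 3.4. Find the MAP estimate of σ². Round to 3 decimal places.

σ̂²_MAP = 5.071

Sum of squared deviations about the known mean: SS = (12.6−7)² + (4.9−7)² + (12.2−7)² + (6.2−7)² + (3.4−7)² = 76.41.
The Normal likelihood contributes (σ²)^(−n/2) exp(−SS/(2σ²)), so the posterior is Inverse-Gamma(α + n/2, β + SS/2) = Inverse-Gamma(8.9, 50.205).
The mode of Inverse-Gamma(a, b) is b/(a+1) = 50.205/9.9 ≈ 5.071.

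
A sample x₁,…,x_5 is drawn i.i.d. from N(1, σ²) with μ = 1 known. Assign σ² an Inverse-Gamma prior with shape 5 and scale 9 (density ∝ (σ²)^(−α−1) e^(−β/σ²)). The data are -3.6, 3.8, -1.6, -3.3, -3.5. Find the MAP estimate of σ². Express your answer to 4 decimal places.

Sum of squared deviations about the known mean: SS = (-3.6−1)² + (3.8−1)² + (-1.6−1)² + (-3.3−1)² + (-3.5−1)² = 74.5.
The Normal likelihood contributes (σ²)^(−n/2) exp(−SS/(2σ²)), so the posterior is Inverse-Gamma(α + n/2, β + SS/2) = Inverse-Gamma(7.5, 46.25).
The mode of Inverse-Gamma(a, b) is b/(a+1) = 46.25/8.5 ≈ 5.4412.

σ̂²_MAP = 5.4412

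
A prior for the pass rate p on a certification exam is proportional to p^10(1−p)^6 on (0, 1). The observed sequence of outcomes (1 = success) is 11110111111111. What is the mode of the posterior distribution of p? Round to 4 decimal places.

The prior density ∝ p^10(1−p)^6 is the kernel of Beta(11, 7).
Data: 13 successes in 14 trials (from the sequence). The binomial likelihood contributes p^13(1−p)^1, so the posterior is Beta(11+13, 7+1) = Beta(24, 8).
For Beta(a, b) with a, b > 1 the mode is (a−1)/(a+b−2) = 23/30 ≈ 0.7667.

p̂_MAP = 0.7667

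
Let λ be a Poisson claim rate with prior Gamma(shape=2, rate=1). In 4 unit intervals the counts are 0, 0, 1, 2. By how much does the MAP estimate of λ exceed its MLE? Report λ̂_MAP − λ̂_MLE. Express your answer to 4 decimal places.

Σxᵢ = 3. Posterior is Gamma(5, 5); MAP = (5−1)/5 = 4/5 ≈ 0.80000.
MLE = x̄ = 3/4 ≈ 0.75000.
Difference = 4/5 − 3/4 = 1/20 ≈ 0.0500.

MAP − MLE = 0.0500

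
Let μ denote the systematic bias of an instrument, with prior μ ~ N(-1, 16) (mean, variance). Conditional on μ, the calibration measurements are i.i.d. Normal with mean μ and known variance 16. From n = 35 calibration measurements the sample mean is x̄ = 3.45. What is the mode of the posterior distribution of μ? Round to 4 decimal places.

n = 35, x̄ = 3.45.
For a Normal prior and Normal likelihood with known variance, the posterior is Normal; its mode equals its mean, the precision-weighted average.
Prior precision 1/σ₀² = 1/16 = 0.0625; data precision n/σ² = 35/16 = 2.1875.
μ̂ = (0.0625·(-1) + 2.1875·3.45) / (0.0625 + 2.1875) = 7.484375/2.25 = 479/144 ≈ 3.3264.

μ̂_MAP = 3.3264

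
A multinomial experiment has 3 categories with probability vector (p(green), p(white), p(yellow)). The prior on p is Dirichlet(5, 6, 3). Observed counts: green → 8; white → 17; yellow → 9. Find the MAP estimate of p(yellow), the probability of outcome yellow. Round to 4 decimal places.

The posterior is Dirichlet(αᵢ + nᵢ) = Dirichlet(13, 23, 12).
For a Dirichlet(a₁,…,a_K) with all aᵢ > 1, the mode has j-th component (aⱼ − 1)/(Σaᵢ − K).
Here Σaᵢ = 48 and K = 3, so p(yellow) = (12 − 1)/(48 − 3) = 11/45 ≈ 0.2444.

MAP estimate of p(yellow) = 0.2444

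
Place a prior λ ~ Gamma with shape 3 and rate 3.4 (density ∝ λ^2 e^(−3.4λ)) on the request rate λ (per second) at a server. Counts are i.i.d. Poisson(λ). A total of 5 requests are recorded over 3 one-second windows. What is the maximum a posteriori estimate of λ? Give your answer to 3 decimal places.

Σxᵢ = 5, n = 3.
Posterior ∝ λ^2e^(−3.4λ) · λ^5e^(−3λ) = λ^7e^(−6.4λ), i.e. Gamma(shape=8, rate=6.4).
The mode of a Gamma(a, b) with a ≥ 1 (shape–rate) is (a−1)/b = 7/6.4 ≈ 1.094.

λ̂_MAP = 1.094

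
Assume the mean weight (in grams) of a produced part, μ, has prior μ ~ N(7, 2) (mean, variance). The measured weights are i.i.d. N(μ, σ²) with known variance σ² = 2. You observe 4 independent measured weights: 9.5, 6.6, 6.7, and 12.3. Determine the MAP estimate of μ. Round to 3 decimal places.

μ̂_MAP = 8.420

n = 4; x̄ = (9.5 + 6.6 + 6.7 + 12.3)/4 = 35.1/4 = 8.775.
For a Normal prior and Normal likelihood with known variance, the posterior is Normal; its mode equals its mean, the precision-weighted average.
Prior precision 1/σ₀² = 1/2 = 0.5; data precision n/σ² = 4/2 = 2.
μ̂ = (0.5·7 + 2·8.775) / (0.5 + 2) = 21.05/2.5 = 8.420.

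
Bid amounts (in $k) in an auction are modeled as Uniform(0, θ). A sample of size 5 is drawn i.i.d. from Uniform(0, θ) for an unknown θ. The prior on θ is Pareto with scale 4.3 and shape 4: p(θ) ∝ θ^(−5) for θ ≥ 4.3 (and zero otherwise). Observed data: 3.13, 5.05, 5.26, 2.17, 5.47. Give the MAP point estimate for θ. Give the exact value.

θ̂_MAP = 5.47

The Uniform(0, θ) likelihood is θ^(−n) for θ ≥ max(xᵢ), zero otherwise. Here max(xᵢ) = 5.47.
Posterior ∝ θ^(−5) · θ^(−5) = θ^(−10) on θ ≥ max(4.3, 5.47) = 5.47.
This density is strictly decreasing in θ, so the posterior mode lies at the lower boundary of the support.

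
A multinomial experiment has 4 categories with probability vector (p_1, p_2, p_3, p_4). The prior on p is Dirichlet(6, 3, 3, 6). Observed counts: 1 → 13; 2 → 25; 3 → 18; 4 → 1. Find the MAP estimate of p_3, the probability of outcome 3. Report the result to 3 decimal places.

MAP estimate: 0.282

The posterior is Dirichlet(αᵢ + nᵢ) = Dirichlet(19, 28, 21, 7).
For a Dirichlet(a₁,…,a_K) with all aᵢ > 1, the mode has j-th component (aⱼ − 1)/(Σaᵢ − K).
Here Σaᵢ = 75 and K = 4, so p_3 = (21 − 1)/(75 − 4) = 20/71 ≈ 0.282.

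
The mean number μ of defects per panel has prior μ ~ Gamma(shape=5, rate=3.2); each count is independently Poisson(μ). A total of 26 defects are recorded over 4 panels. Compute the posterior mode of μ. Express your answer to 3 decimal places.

Σxᵢ = 26, n = 4.
Posterior ∝ μ^4e^(−3.2μ) · μ^26e^(−4μ) = μ^30e^(−7.2μ), i.e. Gamma(shape=31, rate=7.2).
The mode of a Gamma(a, b) with a ≥ 1 (shape–rate) is (a−1)/b = 30/7.2 ≈ 4.167.

μ̂_MAP = 4.167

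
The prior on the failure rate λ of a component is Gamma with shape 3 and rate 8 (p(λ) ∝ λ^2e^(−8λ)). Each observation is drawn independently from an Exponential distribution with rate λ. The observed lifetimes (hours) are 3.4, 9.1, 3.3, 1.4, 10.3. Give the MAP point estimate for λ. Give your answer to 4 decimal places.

The Exponential(rate=λ) likelihood is ∝ λ^n e^(−λΣtᵢ). Here n = 5 and Σtᵢ = 3.4 + 9.1 + 3.3 + 1.4 + 10.3 = 27.5.
Posterior ∝ λ^2e^(−8λ) · λ^5e^(−27.5λ) = λ^7e^(−35.5λ), i.e. Gamma(8, 35.5).
Mode = (a−1)/b = 7/35.5 ≈ 0.1972.

λ̂_MAP = 0.1972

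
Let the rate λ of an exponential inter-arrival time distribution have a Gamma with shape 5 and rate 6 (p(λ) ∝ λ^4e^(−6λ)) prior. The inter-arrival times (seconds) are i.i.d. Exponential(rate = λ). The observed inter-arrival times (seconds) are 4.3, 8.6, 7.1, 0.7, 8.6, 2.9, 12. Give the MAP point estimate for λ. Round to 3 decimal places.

λ̂_MAP = 0.219

The Exponential(rate=λ) likelihood is ∝ λ^n e^(−λΣtᵢ). Here n = 7 and Σtᵢ = 4.3 + 8.6 + 7.1 + 0.7 + 8.6 + 2.9 + 12 = 44.2.
Posterior ∝ λ^4e^(−6λ) · λ^7e^(−44.2λ) = λ^11e^(−50.2λ), i.e. Gamma(12, 50.2).
Mode = (a−1)/b = 11/50.2 ≈ 0.219.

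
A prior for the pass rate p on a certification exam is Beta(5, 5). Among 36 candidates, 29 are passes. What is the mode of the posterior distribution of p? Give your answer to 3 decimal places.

Prior: Beta(5, 5).
Data: 29 successes in 36 trials. The binomial likelihood contributes p^29(1−p)^7, so the posterior is Beta(5+29, 5+7) = Beta(34, 12).
For Beta(a, b) with a, b > 1 the mode is (a−1)/(a+b−2) = 33/44 ≈ 0.750.

p̂_MAP = 0.750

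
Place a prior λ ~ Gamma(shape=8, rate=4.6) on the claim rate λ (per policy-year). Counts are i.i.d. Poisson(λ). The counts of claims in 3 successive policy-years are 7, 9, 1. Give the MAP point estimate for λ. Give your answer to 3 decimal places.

λ̂_MAP = 3.158

Σxᵢ = 7+9+1 = 17, with n = 3.
Posterior ∝ λ^7e^(−4.6λ) · λ^17e^(−3λ) = λ^24e^(−7.6λ), i.e. Gamma(shape=25, rate=7.6).
The mode of a Gamma(a, b) with a ≥ 1 (shape–rate) is (a−1)/b = 24/7.6 ≈ 3.158.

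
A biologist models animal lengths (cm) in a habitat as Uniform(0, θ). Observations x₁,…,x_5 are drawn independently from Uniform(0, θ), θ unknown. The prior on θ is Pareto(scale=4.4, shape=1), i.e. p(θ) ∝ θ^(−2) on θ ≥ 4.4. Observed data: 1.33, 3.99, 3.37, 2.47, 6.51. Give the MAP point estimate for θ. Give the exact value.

θ̂_MAP = 6.51

The Uniform(0, θ) likelihood is θ^(−n) for θ ≥ max(xᵢ), zero otherwise. Here max(xᵢ) = 6.51.
Posterior ∝ θ^(−2) · θ^(−5) = θ^(−7) on θ ≥ max(4.4, 6.51) = 6.51.
This density is strictly decreasing in θ, so the posterior mode lies at the lower boundary of the support.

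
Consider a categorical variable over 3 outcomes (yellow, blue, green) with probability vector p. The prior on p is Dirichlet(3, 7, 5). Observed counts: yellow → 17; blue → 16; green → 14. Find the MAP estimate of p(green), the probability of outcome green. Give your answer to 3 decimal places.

The posterior is Dirichlet(αᵢ + nᵢ) = Dirichlet(20, 23, 19).
For a Dirichlet(a₁,…,a_K) with all aᵢ > 1, the mode has j-th component (aⱼ − 1)/(Σaᵢ − K).
Here Σaᵢ = 62 and K = 3, so p(green) = (19 − 1)/(62 − 3) = 18/59 ≈ 0.305.

MAP estimate of p(green) = 0.305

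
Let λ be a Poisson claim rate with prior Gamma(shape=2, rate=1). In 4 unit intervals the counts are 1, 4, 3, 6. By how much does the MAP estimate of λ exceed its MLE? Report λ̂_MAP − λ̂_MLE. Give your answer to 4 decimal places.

MAP − MLE = -0.5000

Σxᵢ = 14. Posterior is Gamma(16, 5); MAP = (16−1)/5 = 15/5 ≈ 3.00000.
MLE = x̄ = 14/4 ≈ 3.50000.
Difference = 15/5 − 14/4 = -1/2 ≈ -0.5000.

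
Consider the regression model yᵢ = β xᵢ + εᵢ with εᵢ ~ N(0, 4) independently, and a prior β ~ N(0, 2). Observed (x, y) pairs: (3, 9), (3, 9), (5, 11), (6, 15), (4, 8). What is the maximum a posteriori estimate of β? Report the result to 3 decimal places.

β̂_MAP = 2.381

log p(β | y) = −Σ(yᵢ − βxᵢ)²/(2·4) − β²/(2·2) + const.
Setting the derivative to zero: Σxᵢ(yᵢ − βxᵢ)/4 − β/2 = 0, so β = Σxᵢyᵢ / (Σxᵢ² + σ²/τ²).
Σxᵢyᵢ = 3·9 + 3·9 + 5·11 + 6·15 + 4·8 = 231; Σxᵢ² = 95; σ²/τ² = 2.
β̂_MAP = 231 / (95 + 2) = 231/97 ≈ 2.381.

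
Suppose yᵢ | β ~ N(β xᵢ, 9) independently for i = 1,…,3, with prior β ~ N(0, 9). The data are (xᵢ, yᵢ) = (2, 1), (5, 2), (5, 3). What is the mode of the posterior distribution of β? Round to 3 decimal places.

β̂_MAP = 0.491

log p(β | y) = −Σ(yᵢ − βxᵢ)²/(2·9) − β²/(2·9) + const.
Setting the derivative to zero: Σxᵢ(yᵢ − βxᵢ)/9 − β/9 = 0, so β = Σxᵢyᵢ / (Σxᵢ² + σ²/τ²).
Σxᵢyᵢ = 2·1 + 5·2 + 5·3 = 27; Σxᵢ² = 54; σ²/τ² = 1.
β̂_MAP = 27 / (54 + 1) = 27/55 ≈ 0.491.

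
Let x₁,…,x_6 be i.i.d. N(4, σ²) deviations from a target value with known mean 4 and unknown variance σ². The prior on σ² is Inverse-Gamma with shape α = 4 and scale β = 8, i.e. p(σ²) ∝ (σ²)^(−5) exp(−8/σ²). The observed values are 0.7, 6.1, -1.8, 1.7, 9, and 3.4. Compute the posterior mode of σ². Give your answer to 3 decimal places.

Sum of squared deviations about the known mean: SS = (0.7−4)² + (6.1−4)² + (-1.8−4)² + (1.7−4)² + (9−4)² + (3.4−4)² = 79.59.
The Normal likelihood contributes (σ²)^(−n/2) exp(−SS/(2σ²)), so the posterior is Inverse-Gamma(α + n/2, β + SS/2) = Inverse-Gamma(7, 47.795).
The mode of Inverse-Gamma(a, b) is b/(a+1) = 47.795/8 ≈ 5.974.

σ̂²_MAP = 5.974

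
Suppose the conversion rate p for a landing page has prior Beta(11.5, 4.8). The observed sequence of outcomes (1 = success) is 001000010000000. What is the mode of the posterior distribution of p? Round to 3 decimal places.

Prior: Beta(11.5, 4.8).
Data: 2 successes in 15 trials (from the sequence). The binomial likelihood contributes p^2(1−p)^13, so the posterior is Beta(11.5+2, 4.8+13) = Beta(13.5, 17.8).
For Beta(a, b) with a, b > 1 the mode is (a−1)/(a+b−2) = 12.5/29.3 ≈ 0.427.

p̂_MAP = 0.427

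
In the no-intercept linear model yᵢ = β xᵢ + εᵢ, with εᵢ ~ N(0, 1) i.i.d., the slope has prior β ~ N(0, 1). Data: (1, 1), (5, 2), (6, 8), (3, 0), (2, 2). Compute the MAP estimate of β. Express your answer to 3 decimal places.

log p(β | y) = −Σ(yᵢ − βxᵢ)²/(2·1) − β²/(2·1) + const.
Setting the derivative to zero: Σxᵢ(yᵢ − βxᵢ)/1 − β/1 = 0, so β = Σxᵢyᵢ / (Σxᵢ² + σ²/τ²).
Σxᵢyᵢ = 1·1 + 5·2 + 6·8 + 3·0 + 2·2 = 63; Σxᵢ² = 75; σ²/τ² = 1.
β̂_MAP = 63 / (75 + 1) = 63/76 ≈ 0.829.

β̂_MAP = 0.829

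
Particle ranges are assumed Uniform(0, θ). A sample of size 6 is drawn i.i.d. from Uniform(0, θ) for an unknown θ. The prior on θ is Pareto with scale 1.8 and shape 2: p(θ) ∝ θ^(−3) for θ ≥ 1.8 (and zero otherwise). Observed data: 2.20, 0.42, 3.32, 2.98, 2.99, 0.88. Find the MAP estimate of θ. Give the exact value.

The Uniform(0, θ) likelihood is θ^(−n) for θ ≥ max(xᵢ), zero otherwise. Here max(xᵢ) = 3.32.
Posterior ∝ θ^(−3) · θ^(−6) = θ^(−9) on θ ≥ max(1.8, 3.32) = 3.32.
This density is strictly decreasing in θ, so the posterior mode lies at the lower boundary of the support.

θ̂_MAP = 3.32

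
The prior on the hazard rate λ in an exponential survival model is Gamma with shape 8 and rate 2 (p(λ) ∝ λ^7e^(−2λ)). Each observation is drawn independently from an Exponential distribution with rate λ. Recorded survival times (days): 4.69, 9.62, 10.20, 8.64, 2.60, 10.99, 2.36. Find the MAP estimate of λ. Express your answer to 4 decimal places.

λ̂_MAP = 0.2740

The Exponential(rate=λ) likelihood is ∝ λ^n e^(−λΣtᵢ). Here n = 7 and Σtᵢ = 4.69 + 9.62 + 10.20 + 8.64 + 2.60 + 10.99 + 2.36 = 49.10.
Posterior ∝ λ^7e^(−2λ) · λ^7e^(−49.10λ) = λ^14e^(−51.10λ), i.e. Gamma(15, 51.10).
Mode = (a−1)/b = 14/51.10 ≈ 0.2740.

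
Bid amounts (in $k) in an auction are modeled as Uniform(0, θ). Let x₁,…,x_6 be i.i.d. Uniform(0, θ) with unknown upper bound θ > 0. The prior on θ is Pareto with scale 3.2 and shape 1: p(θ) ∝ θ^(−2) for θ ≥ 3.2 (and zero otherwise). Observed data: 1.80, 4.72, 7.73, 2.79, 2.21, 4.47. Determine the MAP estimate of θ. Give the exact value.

The Uniform(0, θ) likelihood is θ^(−n) for θ ≥ max(xᵢ), zero otherwise. Here max(xᵢ) = 7.73.
Posterior ∝ θ^(−2) · θ^(−6) = θ^(−8) on θ ≥ max(3.2, 7.73) = 7.73.
This density is strictly decreasing in θ, so the posterior mode lies at the lower boundary of the support.

θ̂_MAP = 7.73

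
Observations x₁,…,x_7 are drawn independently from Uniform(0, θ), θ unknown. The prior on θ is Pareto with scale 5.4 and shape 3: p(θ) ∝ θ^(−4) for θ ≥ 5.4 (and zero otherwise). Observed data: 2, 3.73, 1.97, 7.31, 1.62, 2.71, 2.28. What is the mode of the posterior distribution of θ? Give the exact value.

The Uniform(0, θ) likelihood is θ^(−n) for θ ≥ max(xᵢ), zero otherwise. Here max(xᵢ) = 7.31.
Posterior ∝ θ^(−4) · θ^(−7) = θ^(−11) on θ ≥ max(5.4, 7.31) = 7.31.
This density is strictly decreasing in θ, so the posterior mode lies at the lower boundary of the support.

θ̂_MAP = 7.31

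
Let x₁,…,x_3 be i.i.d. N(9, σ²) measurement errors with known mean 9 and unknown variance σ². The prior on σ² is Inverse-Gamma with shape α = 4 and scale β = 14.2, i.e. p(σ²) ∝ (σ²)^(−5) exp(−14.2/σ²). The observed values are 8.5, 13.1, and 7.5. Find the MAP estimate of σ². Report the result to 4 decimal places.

σ̂²_MAP = 3.6700

Sum of squared deviations about the known mean: SS = (8.5−9)² + (13.1−9)² + (7.5−9)² = 19.31.
The Normal likelihood contributes (σ²)^(−n/2) exp(−SS/(2σ²)), so the posterior is Inverse-Gamma(α + n/2, β + SS/2) = Inverse-Gamma(5.5, 23.855).
The mode of Inverse-Gamma(a, b) is b/(a+1) = 23.855/6.5 ≈ 3.6700.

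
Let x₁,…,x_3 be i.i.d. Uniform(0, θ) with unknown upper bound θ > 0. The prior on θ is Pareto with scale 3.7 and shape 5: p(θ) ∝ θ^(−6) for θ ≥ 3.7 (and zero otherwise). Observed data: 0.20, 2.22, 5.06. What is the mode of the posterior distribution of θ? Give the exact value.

θ̂_MAP = 5.06

The Uniform(0, θ) likelihood is θ^(−n) for θ ≥ max(xᵢ), zero otherwise. Here max(xᵢ) = 5.06.
Posterior ∝ θ^(−6) · θ^(−3) = θ^(−9) on θ ≥ max(3.7, 5.06) = 5.06.
This density is strictly decreasing in θ, so the posterior mode lies at the lower boundary of the support.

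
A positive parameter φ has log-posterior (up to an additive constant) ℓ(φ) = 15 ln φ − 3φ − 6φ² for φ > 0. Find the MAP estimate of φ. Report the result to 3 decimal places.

ℓ'(φ) = 15/φ − 3 − 12φ. Setting this to zero and multiplying by φ: 12φ² + 3φ − 15 = 0.
φ = (−3 + √(3² + 4·12·15)) / (2·12) = (−3 + √729) / 24 = (−3 + 27)/24 = 1.
ℓ''(φ) = −15/φ² − 12 < 0, confirming a maximum.

φ̂_MAP = 1.000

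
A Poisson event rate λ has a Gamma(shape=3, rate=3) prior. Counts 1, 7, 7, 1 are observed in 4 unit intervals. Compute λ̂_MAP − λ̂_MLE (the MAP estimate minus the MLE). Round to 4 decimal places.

MAP − MLE = -1.4286

Σxᵢ = 16. Posterior is Gamma(19, 7); MAP = (19−1)/7 = 18/7 ≈ 2.57143.
MLE = x̄ = 16/4 ≈ 4.00000.
Difference = 18/7 − 16/4 = -10/7 ≈ -1.4286.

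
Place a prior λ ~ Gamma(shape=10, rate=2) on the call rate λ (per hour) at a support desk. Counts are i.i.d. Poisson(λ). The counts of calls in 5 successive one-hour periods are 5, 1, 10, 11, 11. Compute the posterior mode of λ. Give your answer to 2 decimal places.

λ̂_MAP = 6.71

Σxᵢ = 5+1+10+11+11 = 38, with n = 5.
Posterior ∝ λ^9e^(−2λ) · λ^38e^(−5λ) = λ^47e^(−7λ), i.e. Gamma(shape=48, rate=7).
The mode of a Gamma(a, b) with a ≥ 1 (shape–rate) is (a−1)/b = 47/7 ≈ 6.71.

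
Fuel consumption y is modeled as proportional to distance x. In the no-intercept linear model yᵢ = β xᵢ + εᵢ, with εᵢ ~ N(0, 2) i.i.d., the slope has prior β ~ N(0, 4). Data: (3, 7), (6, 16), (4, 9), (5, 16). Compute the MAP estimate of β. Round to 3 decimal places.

log p(β | y) = −Σ(yᵢ − βxᵢ)²/(2·2) − β²/(2·4) + const.
Setting the derivative to zero: Σxᵢ(yᵢ − βxᵢ)/2 − β/4 = 0, so β = Σxᵢyᵢ / (Σxᵢ² + σ²/τ²).
Σxᵢyᵢ = 3·7 + 6·16 + 4·9 + 5·16 = 233; Σxᵢ² = 86; σ²/τ² = 0.5.
β̂_MAP = 233 / (86 + 0.5) = 233/86.5 ≈ 2.694.

β̂_MAP = 2.694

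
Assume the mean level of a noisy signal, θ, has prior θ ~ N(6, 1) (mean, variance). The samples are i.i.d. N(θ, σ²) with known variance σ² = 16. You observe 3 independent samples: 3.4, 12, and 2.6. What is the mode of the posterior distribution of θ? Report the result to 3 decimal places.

n = 3; x̄ = (3.4 + 12 + 2.6)/3 = 18/3 = 6.
For a Normal prior and Normal likelihood with known variance, the posterior is Normal; its mode equals its mean, the precision-weighted average.
Prior precision 1/σ₀² = 1/1 = 1; data precision n/σ² = 3/16 = 0.1875.
θ̂ = (1·6 + 0.1875·6) / (1 + 0.1875) = 7.125/1.1875 = 6.000.

θ̂_MAP = 6.000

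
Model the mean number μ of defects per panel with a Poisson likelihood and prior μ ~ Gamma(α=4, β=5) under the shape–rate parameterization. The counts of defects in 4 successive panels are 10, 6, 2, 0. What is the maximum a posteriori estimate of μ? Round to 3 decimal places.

μ̂_MAP = 2.333

Σxᵢ = 10+6+2+0 = 18, with n = 4.
Posterior ∝ μ^3e^(−5μ) · μ^18e^(−4μ) = μ^21e^(−9μ), i.e. Gamma(shape=22, rate=9).
The mode of a Gamma(a, b) with a ≥ 1 (shape–rate) is (a−1)/b = 21/9 ≈ 2.333.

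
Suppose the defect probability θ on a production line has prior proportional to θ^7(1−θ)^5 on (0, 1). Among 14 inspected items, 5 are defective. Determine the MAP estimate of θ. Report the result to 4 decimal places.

θ̂_MAP = 0.4615

The prior density ∝ θ^7(1−θ)^5 is the kernel of Beta(8, 6).
Data: 5 successes in 14 trials. The binomial likelihood contributes θ^5(1−θ)^9, so the posterior is Beta(8+5, 6+9) = Beta(13, 15).
For Beta(a, b) with a, b > 1 the mode is (a−1)/(a+b−2) = 12/26 ≈ 0.4615.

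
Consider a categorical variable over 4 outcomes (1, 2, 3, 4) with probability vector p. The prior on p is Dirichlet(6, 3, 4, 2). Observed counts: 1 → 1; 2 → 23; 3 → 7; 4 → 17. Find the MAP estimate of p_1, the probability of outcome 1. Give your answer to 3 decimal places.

MAP estimate: 0.102

The posterior is Dirichlet(αᵢ + nᵢ) = Dirichlet(7, 26, 11, 19).
For a Dirichlet(a₁,…,a_K) with all aᵢ > 1, the mode has j-th component (aⱼ − 1)/(Σaᵢ − K).
Here Σaᵢ = 63 and K = 4, so p_1 = (7 − 1)/(63 − 4) = 6/59 ≈ 0.102.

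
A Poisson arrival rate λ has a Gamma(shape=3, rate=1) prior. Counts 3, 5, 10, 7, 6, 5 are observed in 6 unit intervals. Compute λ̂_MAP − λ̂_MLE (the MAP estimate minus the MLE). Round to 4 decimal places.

Σxᵢ = 36. Posterior is Gamma(39, 7); MAP = (39−1)/7 = 38/7 ≈ 5.42857.
MLE = x̄ = 36/6 ≈ 6.00000.
Difference = 38/7 − 36/6 = -4/7 ≈ -0.5714.

MAP − MLE = -0.5714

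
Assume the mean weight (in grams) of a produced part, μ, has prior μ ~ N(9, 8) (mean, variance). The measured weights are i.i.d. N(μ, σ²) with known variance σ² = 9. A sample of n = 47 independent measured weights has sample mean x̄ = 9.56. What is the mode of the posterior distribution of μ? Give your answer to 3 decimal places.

μ̂_MAP = 9.547

n = 47, x̄ = 9.56.
For a Normal prior and Normal likelihood with known variance, the posterior is Normal; its mode equals its mean, the precision-weighted average.
Prior precision 1/σ₀² = 1/8 = 0.125; data precision n/σ² = 47/9.
μ̂ = (0.125·9 + (47/9)·9.56) / (0.125 + 47/9) = (91889/1800)/(385/72) = 13127/1375 ≈ 9.547.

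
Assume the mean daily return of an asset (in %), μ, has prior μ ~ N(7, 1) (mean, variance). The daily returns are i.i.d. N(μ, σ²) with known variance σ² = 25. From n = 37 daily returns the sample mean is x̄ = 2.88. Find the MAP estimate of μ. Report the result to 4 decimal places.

n = 37, x̄ = 2.88.
For a Normal prior and Normal likelihood with known variance, the posterior is Normal; its mode equals its mean, the precision-weighted average.
Prior precision 1/σ₀² = 1/1 = 1; data precision n/σ² = 37/25 = 1.48.
μ̂ = (1·7 + 1.48·2.88) / (1 + 1.48) = 11.2624/2.48 = 7039/1550 ≈ 4.5413.

μ̂_MAP = 4.5413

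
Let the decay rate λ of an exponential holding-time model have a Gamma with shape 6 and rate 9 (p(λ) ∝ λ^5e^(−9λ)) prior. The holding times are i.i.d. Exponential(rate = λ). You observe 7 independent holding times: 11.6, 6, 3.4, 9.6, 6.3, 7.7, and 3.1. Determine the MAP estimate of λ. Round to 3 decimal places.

The Exponential(rate=λ) likelihood is ∝ λ^n e^(−λΣtᵢ). Here n = 7 and Σtᵢ = 11.6 + 6 + 3.4 + 9.6 + 6.3 + 7.7 + 3.1 = 47.7.
Posterior ∝ λ^5e^(−9λ) · λ^7e^(−47.7λ) = λ^12e^(−56.7λ), i.e. Gamma(13, 56.7).
Mode = (a−1)/b = 12/56.7 ≈ 0.212.

λ̂_MAP = 0.212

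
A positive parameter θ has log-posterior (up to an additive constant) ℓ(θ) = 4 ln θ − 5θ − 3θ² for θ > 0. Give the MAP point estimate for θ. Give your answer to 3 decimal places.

θ̂_MAP = 0.500

ℓ'(θ) = 4/θ − 5 − 6θ. Setting this to zero and multiplying by θ: 6θ² + 5θ − 4 = 0.
θ = (−5 + √(5² + 4·6·4)) / (2·6) = (−5 + √121) / 12 = (−5 + 11)/12 = 1/2.
ℓ''(θ) = −4/θ² − 6 < 0, confirming a maximum.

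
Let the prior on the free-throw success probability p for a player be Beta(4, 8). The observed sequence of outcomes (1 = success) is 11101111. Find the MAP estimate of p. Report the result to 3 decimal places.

p̂_MAP = 0.556

Prior: Beta(4, 8).
Data: 7 successes in 8 trials (from the sequence). The binomial likelihood contributes p^7(1−p)^1, so the posterior is Beta(4+7, 8+1) = Beta(11, 9).
For Beta(a, b) with a, b > 1 the mode is (a−1)/(a+b−2) = 10/18 ≈ 0.556.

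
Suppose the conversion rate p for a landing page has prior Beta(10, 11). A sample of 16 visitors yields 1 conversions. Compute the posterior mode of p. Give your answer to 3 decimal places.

Prior: Beta(10, 11).
Data: 1 success in 16 trials. The binomial likelihood contributes p(1−p)^15, so the posterior is Beta(10+1, 11+15) = Beta(11, 26).
For Beta(a, b) with a, b > 1 the mode is (a−1)/(a+b−2) = 10/35 ≈ 0.286.

p̂_MAP = 0.286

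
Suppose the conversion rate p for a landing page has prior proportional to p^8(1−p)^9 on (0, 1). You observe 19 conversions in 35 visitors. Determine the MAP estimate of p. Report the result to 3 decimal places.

The prior density ∝ p^8(1−p)^9 is the kernel of Beta(9, 10).
Data: 19 successes in 35 trials. The binomial likelihood contributes p^19(1−p)^16, so the posterior is Beta(9+19, 10+16) = Beta(28, 26).
For Beta(a, b) with a, b > 1 the mode is (a−1)/(a+b−2) = 27/52 ≈ 0.519.

p̂_MAP = 0.519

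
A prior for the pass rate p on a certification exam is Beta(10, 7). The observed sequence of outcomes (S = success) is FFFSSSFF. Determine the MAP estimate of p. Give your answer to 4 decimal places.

p̂_MAP = 0.5217

Prior: Beta(10, 7).
Data: 3 successes in 8 trials (from the sequence). The binomial likelihood contributes p^3(1−p)^5, so the posterior is Beta(10+3, 7+5) = Beta(13, 12).
For Beta(a, b) with a, b > 1 the mode is (a−1)/(a+b−2) = 12/23 ≈ 0.5217.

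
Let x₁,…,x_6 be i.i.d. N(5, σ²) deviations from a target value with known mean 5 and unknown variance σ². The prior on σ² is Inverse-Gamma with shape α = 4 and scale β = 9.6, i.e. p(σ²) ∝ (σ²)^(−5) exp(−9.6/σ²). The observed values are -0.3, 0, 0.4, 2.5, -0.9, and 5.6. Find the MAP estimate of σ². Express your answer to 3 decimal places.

Sum of squared deviations about the known mean: SS = (-0.3−5)² + (0−5)² + (0.4−5)² + (2.5−5)² + (-0.9−5)² + (5.6−5)² = 115.67.
The Normal likelihood contributes (σ²)^(−n/2) exp(−SS/(2σ²)), so the posterior is Inverse-Gamma(α + n/2, β + SS/2) = Inverse-Gamma(7, 67.435).
The mode of Inverse-Gamma(a, b) is b/(a+1) = 67.435/8 ≈ 8.429.

σ̂²_MAP = 8.429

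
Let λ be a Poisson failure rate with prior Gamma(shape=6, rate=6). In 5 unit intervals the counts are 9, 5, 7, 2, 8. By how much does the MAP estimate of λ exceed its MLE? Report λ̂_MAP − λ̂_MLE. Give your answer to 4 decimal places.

Σxᵢ = 31. Posterior is Gamma(37, 11); MAP = (37−1)/11 = 36/11 ≈ 3.27273.
MLE = x̄ = 31/5 ≈ 6.20000.
Difference = 36/11 − 31/5 = -161/55 ≈ -2.9273.

MAP − MLE = -2.9273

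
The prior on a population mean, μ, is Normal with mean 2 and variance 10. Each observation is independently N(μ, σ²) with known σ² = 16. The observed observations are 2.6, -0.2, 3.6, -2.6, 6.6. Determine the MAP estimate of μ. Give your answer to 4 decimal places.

n = 5; x̄ = (2.6 + (-0.2) + 3.6 + (-2.6) + 6.6)/5 = 10/5 = 2.
For a Normal prior and Normal likelihood with known variance, the posterior is Normal; its mode equals its mean, the precision-weighted average.
Prior precision 1/σ₀² = 1/10 = 0.1; data precision n/σ² = 5/16 = 0.3125.
μ̂ = (0.1·2 + 0.3125·2) / (0.1 + 0.3125) = 0.825/0.4125 = 2.0000.

μ̂_MAP = 2.0000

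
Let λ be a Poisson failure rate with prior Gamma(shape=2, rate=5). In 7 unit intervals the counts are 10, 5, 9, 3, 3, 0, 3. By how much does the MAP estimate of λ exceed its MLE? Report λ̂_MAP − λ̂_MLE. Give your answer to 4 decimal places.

MAP − MLE = -1.8810

Σxᵢ = 33. Posterior is Gamma(35, 12); MAP = (35−1)/12 = 34/12 ≈ 2.83333.
MLE = x̄ = 33/7 ≈ 4.71429.
Difference = 34/12 − 33/7 = -79/42 ≈ -1.8810.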